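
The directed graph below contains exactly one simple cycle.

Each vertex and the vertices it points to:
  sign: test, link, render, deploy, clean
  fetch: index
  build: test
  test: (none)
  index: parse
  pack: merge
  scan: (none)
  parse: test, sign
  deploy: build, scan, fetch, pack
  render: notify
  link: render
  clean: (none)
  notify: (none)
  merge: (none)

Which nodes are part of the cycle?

DFS with gray/black marking from sign:
sign gray
  test gray
  test black
  link gray
    render gray
      notify gray
      notify black
    render black
  link black
  sign→render: render black — skip
  deploy gray
    build gray
      build→test: test black — skip
    build black
    scan gray
    scan black
    fetch gray
      index gray
        parse gray
          parse→test: test black — skip
          parse→sign: sign is gray → back edge
Back edge closes the cycle sign → deploy → fetch → index → parse → sign; its vertices are {sign, fetch, index, parse, deploy}.

sign, fetch, index, parse, deploy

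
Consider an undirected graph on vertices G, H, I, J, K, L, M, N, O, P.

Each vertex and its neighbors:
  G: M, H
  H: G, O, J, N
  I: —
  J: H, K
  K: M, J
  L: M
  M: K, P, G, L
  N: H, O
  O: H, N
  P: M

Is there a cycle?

DFS, tracking each vertex's parent; an edge to a visited non-parent vertex closes a cycle.
Start from O:
visit O (parent –)
  visit H (parent O)
    visit G (parent H)
      visit M (parent G)
        visit K (parent M)
          K–M: parent, skip
          visit J (parent K)
            J–H: H visited and ≠ parent → cycle
Cycle: H – G – M – K – J – H.

Yes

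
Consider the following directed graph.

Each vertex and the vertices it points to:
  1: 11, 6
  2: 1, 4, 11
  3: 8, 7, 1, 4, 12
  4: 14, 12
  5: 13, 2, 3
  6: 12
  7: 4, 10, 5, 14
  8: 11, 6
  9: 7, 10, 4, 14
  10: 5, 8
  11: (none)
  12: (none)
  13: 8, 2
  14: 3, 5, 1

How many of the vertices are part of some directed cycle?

A vertex is on a directed cycle iff it belongs to a strongly connected component of size ≥ 2 (or has a self-loop).
The vertices on cycles are {2, 3, 4, 5, 7, 10, 13, 14} — 8 in total.

8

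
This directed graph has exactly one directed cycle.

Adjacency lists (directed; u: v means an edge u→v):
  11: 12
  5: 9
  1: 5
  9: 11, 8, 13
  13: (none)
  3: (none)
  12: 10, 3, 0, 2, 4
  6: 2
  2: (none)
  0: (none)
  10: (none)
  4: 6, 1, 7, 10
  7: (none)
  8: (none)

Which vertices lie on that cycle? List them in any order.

DFS with gray/black marking from 9:
9 gray
  11 gray
    12 gray
      10 gray
      10 black
      3 gray
      3 black
      0 gray
      0 black
      2 gray
      2 black
      4 gray
        6 gray
          6→2: 2 black — skip
        6 black
        1 gray
          5 gray
            5→9: 9 is gray → back edge
Back edge closes the cycle 9 → 11 → 12 → 4 → 1 → 5 → 9; its vertices are {1, 4, 5, 9, 11, 12}.

1, 4, 5, 9, 11, 12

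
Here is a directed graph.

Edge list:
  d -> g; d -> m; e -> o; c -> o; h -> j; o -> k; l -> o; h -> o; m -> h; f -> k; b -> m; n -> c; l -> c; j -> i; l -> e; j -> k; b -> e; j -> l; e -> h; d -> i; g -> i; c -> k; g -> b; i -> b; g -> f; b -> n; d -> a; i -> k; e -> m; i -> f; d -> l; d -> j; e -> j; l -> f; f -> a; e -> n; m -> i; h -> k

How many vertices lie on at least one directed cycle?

A vertex is on a directed cycle iff it belongs to a strongly connected component of size ≥ 2 (or has a self-loop).
The vertices on cycles are {b, e, h, i, j, l, m} — 7 in total.

7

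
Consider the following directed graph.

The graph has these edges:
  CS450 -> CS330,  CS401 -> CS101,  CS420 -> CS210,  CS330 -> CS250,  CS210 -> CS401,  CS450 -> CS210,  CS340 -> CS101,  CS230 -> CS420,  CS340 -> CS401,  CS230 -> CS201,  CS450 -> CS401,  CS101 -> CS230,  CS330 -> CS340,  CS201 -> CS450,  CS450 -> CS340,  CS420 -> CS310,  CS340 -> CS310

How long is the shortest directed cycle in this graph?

5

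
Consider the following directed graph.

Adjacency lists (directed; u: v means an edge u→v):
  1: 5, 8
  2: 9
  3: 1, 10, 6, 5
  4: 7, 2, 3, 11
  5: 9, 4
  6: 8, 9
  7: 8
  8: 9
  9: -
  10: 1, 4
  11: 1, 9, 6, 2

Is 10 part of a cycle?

10 is on a cycle iff 10 can reach itself via ≥1 edge.
10 → 4 → 3 → 10 — yes.

Yes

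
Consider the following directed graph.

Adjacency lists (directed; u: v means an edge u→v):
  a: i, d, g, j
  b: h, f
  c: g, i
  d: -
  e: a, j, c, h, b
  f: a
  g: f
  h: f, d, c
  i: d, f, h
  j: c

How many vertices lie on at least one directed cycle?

A vertex is on a directed cycle iff it belongs to a strongly connected component of size ≥ 2 (or has a self-loop).
The vertices on cycles are {a, c, f, g, h, i, j} — 7 in total.

7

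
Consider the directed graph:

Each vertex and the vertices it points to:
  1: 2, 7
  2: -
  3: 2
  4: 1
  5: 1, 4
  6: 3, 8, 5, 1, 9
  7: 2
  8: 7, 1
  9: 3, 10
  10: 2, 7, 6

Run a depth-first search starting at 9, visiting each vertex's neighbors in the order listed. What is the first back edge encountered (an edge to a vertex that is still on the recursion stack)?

6→9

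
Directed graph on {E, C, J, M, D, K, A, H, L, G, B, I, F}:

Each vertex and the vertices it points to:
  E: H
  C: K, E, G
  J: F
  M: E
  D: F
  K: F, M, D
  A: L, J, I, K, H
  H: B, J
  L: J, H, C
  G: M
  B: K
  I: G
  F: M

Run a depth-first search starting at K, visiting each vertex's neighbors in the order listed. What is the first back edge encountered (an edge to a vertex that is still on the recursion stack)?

B->K

DFS from K (visiting each vertex's neighbors in the order listed); mark gray on enter, black on exit:
K gray
  F gray
    M gray
      E gray
        H gray
          B gray
            B→K: K is gray → back edge
First back edge: B → K.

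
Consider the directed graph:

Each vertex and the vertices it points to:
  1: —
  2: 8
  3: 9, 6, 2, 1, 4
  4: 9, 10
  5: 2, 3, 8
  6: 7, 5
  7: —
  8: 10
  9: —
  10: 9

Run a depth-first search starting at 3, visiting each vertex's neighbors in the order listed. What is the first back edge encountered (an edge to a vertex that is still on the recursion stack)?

DFS from 3 (visiting each vertex's neighbors in the order listed); mark gray on enter, black on exit:
3 gray
  9 gray
  9 black
  6 gray
    7 gray
    7 black
    5 gray
      2 gray
        8 gray
          10 gray
            10→9: 9 black — skip
          10 black
        8 black
      2 black
      5→3: 3 is gray → back edge
First back edge: 5 → 3.

5→3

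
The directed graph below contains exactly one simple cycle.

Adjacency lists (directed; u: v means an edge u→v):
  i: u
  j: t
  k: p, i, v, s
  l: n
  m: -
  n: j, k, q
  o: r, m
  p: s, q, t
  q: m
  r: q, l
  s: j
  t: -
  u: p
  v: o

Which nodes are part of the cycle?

k, l, n, o, r, v

DFS with gray/black marking from l:
l gray
  n gray
    j gray
      t gray
      t black
    j black
    k gray
      p gray
        s gray
          s→j: j black — skip
        s black
        q gray
          m gray
          m black
        q black
        p→t: t black — skip
      p black
      i gray
        u gray
          u→p: p black — skip
        u black
      i black
      v gray
        o gray
          r gray
            r→q: q black — skip
            r→l: l is gray → back edge
Back edge closes the cycle l → n → k → v → o → r → l; its vertices are {k, l, n, o, r, v}.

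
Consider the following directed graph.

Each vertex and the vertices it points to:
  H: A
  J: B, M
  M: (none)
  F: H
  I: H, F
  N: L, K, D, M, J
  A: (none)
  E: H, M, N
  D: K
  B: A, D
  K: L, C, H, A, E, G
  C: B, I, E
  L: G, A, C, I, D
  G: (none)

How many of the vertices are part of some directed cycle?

A vertex is on a directed cycle iff it belongs to a strongly connected component of size ≥ 2 (or has a self-loop).
The vertices on cycles are {B, C, D, E, J, K, L, N} — 8 in total.

8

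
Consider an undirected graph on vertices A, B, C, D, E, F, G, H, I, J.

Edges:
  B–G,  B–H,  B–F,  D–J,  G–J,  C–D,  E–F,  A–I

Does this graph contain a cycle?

No

DFS, tracking each vertex's parent; an edge to a visited non-parent vertex closes a cycle.
Start from G:
visit G (parent –)
  visit J (parent G)
    visit D (parent J)
      D–J: parent, skip
      visit C (parent D)
        C–D: parent, skip
    J–G: parent, skip
  visit B (parent G)
    visit H (parent B)
      H–B: parent, skip
    B–G: parent, skip
    visit F (parent B)
      visit E (parent F)
        E–F: parent, skip
      F–B: parent, skip
visit A (parent –)
  visit I (parent A)
    I–A: parent, skip
No non-parent visited neighbor found — the graph is a forest.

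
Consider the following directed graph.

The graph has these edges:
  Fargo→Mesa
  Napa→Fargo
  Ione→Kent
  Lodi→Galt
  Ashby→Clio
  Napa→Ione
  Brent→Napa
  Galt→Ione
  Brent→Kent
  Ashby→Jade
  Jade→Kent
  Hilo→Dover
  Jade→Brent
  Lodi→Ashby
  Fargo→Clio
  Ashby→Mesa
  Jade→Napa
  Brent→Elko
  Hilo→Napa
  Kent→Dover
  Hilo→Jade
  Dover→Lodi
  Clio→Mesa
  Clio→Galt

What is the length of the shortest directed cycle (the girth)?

For each vertex v, BFS finds the shortest path from v back to v.
The shortest such closed walk is Jade → Kent → Dover → Lodi → Ashby → Jade, length 5.

5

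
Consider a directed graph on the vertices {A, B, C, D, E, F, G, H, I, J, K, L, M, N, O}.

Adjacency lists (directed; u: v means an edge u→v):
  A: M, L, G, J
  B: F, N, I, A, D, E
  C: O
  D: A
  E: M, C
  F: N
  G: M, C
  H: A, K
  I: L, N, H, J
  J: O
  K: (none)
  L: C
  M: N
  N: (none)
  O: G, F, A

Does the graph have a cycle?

Yes

DFS with white/gray/black marking, starting from E:
E gray
  M gray
    N gray
    N black
  M black
  C gray
    O gray
      G gray
        G→M: M black — skip
        G→C: C is gray → back edge
Back edge found, so a cycle exists: C → O → G → C.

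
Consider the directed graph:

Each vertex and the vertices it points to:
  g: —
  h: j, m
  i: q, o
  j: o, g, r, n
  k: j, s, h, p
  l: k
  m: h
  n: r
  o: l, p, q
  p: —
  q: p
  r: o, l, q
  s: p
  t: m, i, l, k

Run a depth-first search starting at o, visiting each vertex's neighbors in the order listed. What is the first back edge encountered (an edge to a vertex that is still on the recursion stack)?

j->o

DFS from o (visiting each vertex's neighbors in the order listed); mark gray on enter, black on exit:
o gray
  l gray
    k gray
      j gray
        j→o: o is gray → back edge
First back edge: j → o.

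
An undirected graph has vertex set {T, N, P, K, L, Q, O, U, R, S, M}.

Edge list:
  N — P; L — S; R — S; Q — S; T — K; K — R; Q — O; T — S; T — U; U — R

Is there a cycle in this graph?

Yes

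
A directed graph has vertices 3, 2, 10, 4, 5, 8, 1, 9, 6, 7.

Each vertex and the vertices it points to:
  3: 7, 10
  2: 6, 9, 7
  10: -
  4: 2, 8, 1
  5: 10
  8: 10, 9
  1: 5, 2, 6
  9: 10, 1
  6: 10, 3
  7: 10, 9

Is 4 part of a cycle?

4 lies on a cycle iff there is a path from 4 back to itself.
Exploring from 4, it never reaches itself; equivalently, its strongly connected component is a singleton.

No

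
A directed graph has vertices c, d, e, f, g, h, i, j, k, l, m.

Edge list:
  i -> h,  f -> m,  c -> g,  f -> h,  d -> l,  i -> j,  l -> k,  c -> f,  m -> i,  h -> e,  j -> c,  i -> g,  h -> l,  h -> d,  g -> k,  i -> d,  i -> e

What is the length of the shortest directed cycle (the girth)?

5

For each vertex v, BFS finds the shortest path from v back to v.
The shortest such closed walk is f → m → i → j → c → f, length 5.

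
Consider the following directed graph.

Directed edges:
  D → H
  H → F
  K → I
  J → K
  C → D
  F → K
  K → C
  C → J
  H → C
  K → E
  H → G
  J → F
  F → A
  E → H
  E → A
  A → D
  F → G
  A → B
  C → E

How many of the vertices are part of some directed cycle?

8

A vertex is on a directed cycle iff it belongs to a strongly connected component of size ≥ 2 (or has a self-loop).
The vertices on cycles are {A, C, D, E, F, H, J, K} — 8 in total.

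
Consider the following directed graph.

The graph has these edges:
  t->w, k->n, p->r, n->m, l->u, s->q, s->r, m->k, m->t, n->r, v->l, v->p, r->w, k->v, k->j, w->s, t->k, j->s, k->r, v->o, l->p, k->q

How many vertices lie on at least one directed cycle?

7

A vertex is on a directed cycle iff it belongs to a strongly connected component of size ≥ 2 (or has a self-loop).
The vertices on cycles are {k, m, n, r, s, t, w} — 7 in total.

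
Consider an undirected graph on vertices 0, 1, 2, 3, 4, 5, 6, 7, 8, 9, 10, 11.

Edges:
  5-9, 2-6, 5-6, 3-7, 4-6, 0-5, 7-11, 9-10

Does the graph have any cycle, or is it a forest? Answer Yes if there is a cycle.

DFS, tracking each vertex's parent; an edge to a visited non-parent vertex closes a cycle.
Start from 3:
visit 3 (parent –)
  visit 7 (parent 3)
    visit 11 (parent 7)
      11–7: parent, skip
    7–3: parent, skip
visit 0 (parent –)
  visit 5 (parent 0)
    visit 6 (parent 5)
      visit 4 (parent 6)
        4–6: parent, skip
      6–5: parent, skip
      visit 2 (parent 6)
        2–6: parent, skip
    5–0: parent, skip
    visit 9 (parent 5)
      9–5: parent, skip
      visit 10 (parent 9)
        10–9: parent, skip
visit 1 (parent –)
visit 8 (parent –)
No non-parent visited neighbor found — the graph is a forest.

No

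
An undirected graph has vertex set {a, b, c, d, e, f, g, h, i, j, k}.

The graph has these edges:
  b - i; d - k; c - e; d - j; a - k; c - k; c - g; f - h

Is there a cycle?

DFS, tracking each vertex's parent; an edge to a visited non-parent vertex closes a cycle.
Start from a:
visit a (parent –)
  visit k (parent a)
    k–a: parent, skip
    visit c (parent k)
      visit g (parent c)
        g–c: parent, skip
      c–k: parent, skip
      visit e (parent c)
        e–c: parent, skip
    visit d (parent k)
      visit j (parent d)
        j–d: parent, skip
      d–k: parent, skip
visit b (parent –)
  visit i (parent b)
    i–b: parent, skip
visit f (parent –)
  visit h (parent f)
    h–f: parent, skip
No non-parent visited neighbor found — the graph is a forest.

No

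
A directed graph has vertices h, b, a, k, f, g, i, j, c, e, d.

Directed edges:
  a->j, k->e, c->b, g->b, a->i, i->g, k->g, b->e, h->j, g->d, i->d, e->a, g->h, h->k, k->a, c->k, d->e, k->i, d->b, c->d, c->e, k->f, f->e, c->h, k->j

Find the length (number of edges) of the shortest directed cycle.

3

For each vertex v, BFS finds the shortest path from v back to v.
The shortest such closed walk is h → k → g → h, length 3.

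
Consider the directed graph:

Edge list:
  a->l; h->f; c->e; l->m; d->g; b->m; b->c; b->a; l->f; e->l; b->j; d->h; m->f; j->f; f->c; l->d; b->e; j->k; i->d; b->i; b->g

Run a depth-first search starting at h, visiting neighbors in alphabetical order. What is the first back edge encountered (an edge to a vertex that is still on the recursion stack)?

DFS from h (visiting neighbors in alphabetical order); mark gray on enter, black on exit:
h gray
  f gray
    c gray
      e gray
        l gray
          d gray
            g gray
            g black
            d→h: h is gray → back edge
First back edge: d → h.

d->h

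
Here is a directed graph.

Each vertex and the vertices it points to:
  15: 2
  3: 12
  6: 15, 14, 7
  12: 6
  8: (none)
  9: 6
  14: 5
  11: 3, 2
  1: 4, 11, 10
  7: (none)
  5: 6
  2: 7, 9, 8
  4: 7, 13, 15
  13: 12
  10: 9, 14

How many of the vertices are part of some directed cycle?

A vertex is on a directed cycle iff it belongs to a strongly connected component of size ≥ 2 (or has a self-loop).
The vertices on cycles are {2, 5, 6, 9, 14, 15} — 6 in total.

6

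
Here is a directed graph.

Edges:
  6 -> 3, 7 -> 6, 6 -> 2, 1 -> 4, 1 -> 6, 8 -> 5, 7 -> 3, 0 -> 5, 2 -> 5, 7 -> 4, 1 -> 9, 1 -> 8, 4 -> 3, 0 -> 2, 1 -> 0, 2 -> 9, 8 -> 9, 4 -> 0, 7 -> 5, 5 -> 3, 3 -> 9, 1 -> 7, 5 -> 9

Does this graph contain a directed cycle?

No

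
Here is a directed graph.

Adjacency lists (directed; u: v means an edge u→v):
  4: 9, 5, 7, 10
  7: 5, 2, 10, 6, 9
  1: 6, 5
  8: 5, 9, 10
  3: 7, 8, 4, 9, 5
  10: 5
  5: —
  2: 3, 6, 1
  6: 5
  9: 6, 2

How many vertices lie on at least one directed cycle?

A vertex is on a directed cycle iff it belongs to a strongly connected component of size ≥ 2 (or has a self-loop).
The vertices on cycles are {2, 3, 4, 7, 8, 9} — 6 in total.

6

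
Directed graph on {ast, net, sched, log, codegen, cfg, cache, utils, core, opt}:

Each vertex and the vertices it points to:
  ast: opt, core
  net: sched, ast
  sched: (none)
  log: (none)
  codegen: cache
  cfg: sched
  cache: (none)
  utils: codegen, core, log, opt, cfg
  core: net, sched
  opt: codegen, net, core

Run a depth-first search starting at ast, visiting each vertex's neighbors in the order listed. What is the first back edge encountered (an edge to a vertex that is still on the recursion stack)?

net->ast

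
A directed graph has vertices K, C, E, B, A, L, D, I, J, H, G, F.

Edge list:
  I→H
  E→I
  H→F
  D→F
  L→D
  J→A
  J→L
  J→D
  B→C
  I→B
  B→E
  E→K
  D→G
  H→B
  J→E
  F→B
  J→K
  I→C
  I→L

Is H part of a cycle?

H is on a cycle iff H can reach itself via ≥1 edge.
H → B → E → I → H — yes.

Yes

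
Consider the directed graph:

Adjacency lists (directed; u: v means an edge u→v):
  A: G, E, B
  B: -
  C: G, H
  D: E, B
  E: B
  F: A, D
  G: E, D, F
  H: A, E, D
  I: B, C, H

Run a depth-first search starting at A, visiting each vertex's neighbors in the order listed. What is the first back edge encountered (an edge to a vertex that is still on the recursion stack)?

DFS from A (visiting each vertex's neighbors in the order listed); mark gray on enter, black on exit:
A gray
  G gray
    E gray
      B gray
      B black
    E black
    D gray
      D→E: E black — skip
      D→B: B black — skip
    D black
    F gray
      F→A: A is gray → back edge
First back edge: F → A.

F→A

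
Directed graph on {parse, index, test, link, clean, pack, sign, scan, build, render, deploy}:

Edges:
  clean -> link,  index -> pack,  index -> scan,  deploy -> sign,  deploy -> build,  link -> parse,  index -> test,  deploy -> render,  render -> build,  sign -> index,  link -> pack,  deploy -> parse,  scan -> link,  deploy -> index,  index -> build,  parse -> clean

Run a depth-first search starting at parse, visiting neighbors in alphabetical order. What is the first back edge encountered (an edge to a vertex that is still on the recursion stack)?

link→parse

DFS from parse (visiting neighbors in alphabetical order); mark gray on enter, black on exit:
parse gray
  clean gray
    link gray
      pack gray
      pack black
      link→parse: parse is gray → back edge
First back edge: link → parse.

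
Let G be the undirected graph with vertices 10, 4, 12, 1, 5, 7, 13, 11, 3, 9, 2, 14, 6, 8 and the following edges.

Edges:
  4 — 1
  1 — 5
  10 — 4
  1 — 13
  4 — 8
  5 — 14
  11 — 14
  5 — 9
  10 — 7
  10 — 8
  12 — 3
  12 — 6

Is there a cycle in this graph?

DFS, tracking each vertex's parent; an edge to a visited non-parent vertex closes a cycle.
Start from 6:
visit 6 (parent –)
  visit 12 (parent 6)
    12–6: parent, skip
    visit 3 (parent 12)
      3–12: parent, skip
visit 10 (parent –)
  visit 4 (parent 10)
    visit 8 (parent 4)
      8–10: 10 visited and ≠ parent → cycle
Cycle: 10 – 4 – 8 – 10.

Yes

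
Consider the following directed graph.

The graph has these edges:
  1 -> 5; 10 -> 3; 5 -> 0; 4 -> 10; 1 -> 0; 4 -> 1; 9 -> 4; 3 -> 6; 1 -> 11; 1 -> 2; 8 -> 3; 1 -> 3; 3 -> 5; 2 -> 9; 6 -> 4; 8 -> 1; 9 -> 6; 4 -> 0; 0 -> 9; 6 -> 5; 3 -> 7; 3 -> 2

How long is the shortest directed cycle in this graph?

3

For each vertex v, BFS finds the shortest path from v back to v.
The shortest such closed walk is 9 → 4 → 0 → 9, length 3.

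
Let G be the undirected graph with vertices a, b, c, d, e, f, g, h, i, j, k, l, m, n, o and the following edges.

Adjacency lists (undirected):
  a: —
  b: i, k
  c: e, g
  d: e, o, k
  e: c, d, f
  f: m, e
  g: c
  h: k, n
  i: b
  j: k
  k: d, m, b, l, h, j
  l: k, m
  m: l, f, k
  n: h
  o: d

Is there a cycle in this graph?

DFS, tracking each vertex's parent; an edge to a visited non-parent vertex closes a cycle.
Start from d:
visit d (parent –)
  visit e (parent d)
    visit c (parent e)
      c–e: parent, skip
      visit g (parent c)
        g–c: parent, skip
    e–d: parent, skip
    visit f (parent e)
      visit m (parent f)
        visit l (parent m)
          visit k (parent l)
            k–d: d visited and ≠ parent → cycle
Cycle: d – e – f – m – l – k – d.

Yes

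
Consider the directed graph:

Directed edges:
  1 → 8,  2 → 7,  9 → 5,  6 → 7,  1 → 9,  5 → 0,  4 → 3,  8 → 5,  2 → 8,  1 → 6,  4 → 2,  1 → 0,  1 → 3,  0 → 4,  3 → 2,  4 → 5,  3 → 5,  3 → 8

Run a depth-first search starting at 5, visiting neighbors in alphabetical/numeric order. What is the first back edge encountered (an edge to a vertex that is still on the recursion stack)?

8->5

DFS from 5 (visiting neighbors in alphabetical/numeric order); mark gray on enter, black on exit:
5 gray
  0 gray
    4 gray
      2 gray
        7 gray
        7 black
        8 gray
          8→5: 5 is gray → back edge
First back edge: 8 → 5.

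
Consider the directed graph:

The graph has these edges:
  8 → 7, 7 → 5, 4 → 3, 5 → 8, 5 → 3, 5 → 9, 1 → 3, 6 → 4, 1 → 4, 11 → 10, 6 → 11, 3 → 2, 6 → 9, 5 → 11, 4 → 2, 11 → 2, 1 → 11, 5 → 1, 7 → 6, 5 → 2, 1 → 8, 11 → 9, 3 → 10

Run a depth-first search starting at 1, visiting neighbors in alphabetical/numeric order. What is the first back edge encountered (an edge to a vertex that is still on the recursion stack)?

DFS from 1 (visiting neighbors in alphabetical/numeric order); mark gray on enter, black on exit:
1 gray
  3 gray
    2 gray
    2 black
    10 gray
    10 black
  3 black
  4 gray
    4→2: 2 black — skip
    4→3: 3 black — skip
  4 black
  8 gray
    7 gray
      5 gray
        5→1: 1 is gray → back edge
First back edge: 5 → 1.

5→1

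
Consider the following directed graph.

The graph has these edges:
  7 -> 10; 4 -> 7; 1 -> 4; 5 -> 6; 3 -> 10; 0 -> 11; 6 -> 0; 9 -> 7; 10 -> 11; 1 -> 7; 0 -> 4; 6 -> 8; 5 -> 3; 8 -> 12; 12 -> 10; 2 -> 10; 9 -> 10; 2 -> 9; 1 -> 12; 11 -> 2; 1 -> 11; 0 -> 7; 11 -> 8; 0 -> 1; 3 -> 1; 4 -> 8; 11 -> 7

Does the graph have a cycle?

DFS with white/gray/black marking, starting from 5:
5 gray
  3 gray
    1 gray
      7 gray
        10 gray
          11 gray
            11→7: 7 is gray → back edge
Back edge found, so a cycle exists: 7 → 10 → 11 → 7.

Yes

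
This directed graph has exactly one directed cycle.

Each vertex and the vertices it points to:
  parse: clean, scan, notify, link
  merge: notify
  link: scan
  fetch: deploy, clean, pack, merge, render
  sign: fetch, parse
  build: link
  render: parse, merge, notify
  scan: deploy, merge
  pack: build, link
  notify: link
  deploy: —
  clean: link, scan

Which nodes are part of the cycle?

DFS with gray/black marking from scan:
scan gray
  deploy gray
  deploy black
  merge gray
    notify gray
      link gray
        link→scan: scan is gray → back edge
Back edge closes the cycle scan → merge → notify → link → scan; its vertices are {link, scan, merge, notify}.

link, scan, merge, notify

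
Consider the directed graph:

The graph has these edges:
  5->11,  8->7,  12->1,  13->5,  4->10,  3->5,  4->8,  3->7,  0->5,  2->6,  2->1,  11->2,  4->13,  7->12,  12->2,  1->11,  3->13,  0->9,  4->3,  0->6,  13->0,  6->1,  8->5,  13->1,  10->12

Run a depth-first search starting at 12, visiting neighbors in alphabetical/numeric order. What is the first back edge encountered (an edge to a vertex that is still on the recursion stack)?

DFS from 12 (visiting neighbors in alphabetical/numeric order); mark gray on enter, black on exit:
12 gray
  1 gray
    11 gray
      2 gray
        2→1: 1 is gray → back edge
First back edge: 2 → 1.

2→1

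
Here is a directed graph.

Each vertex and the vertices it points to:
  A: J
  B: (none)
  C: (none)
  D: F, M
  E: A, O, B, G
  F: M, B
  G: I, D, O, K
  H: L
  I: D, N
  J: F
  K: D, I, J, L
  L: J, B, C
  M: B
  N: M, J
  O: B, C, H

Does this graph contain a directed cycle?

No

DFS with white/gray/black marking, starting from M:
M gray
  B gray
  B black
M black
A gray
  J gray
    F gray
      F→M: M black — skip
      F→B: B black — skip
    F black
  J black
A black
C gray
C black
D gray
  D→F: F black — skip
  D→M: M black — skip
D black
E gray
  E→A: A black — skip
  O gray
    O→B: B black — skip
    O→C: C black — skip
    H gray
      L gray
        L→J: J black — skip
        L→B: B black — skip
        L→C: C black — skip
      L black
    H black
  O black
  E→B: B black — skip
  G gray
    I gray
      I→D: D black — skip
      N gray
        N→M: M black — skip
        N→J: J black — skip
      N black
    I black
    G→D: D black — skip
    G→O: O black — skip
    K gray
      K→D: D black — skip
      K→I: I black — skip
      K→J: J black — skip
      K→L: L black — skip
    K black
  G black
E black
Every edge goes to a white or black vertex — no back edge, so the graph is acyclic.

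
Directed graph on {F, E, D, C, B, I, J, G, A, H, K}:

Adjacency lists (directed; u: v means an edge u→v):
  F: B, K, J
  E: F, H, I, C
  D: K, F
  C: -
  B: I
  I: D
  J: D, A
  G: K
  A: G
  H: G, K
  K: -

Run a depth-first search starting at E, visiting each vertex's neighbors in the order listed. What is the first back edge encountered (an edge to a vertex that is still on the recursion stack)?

D→F

DFS from E (visiting each vertex's neighbors in the order listed); mark gray on enter, black on exit:
E gray
  F gray
    B gray
      I gray
        D gray
          K gray
          K black
          D→F: F is gray → back edge
First back edge: D → F.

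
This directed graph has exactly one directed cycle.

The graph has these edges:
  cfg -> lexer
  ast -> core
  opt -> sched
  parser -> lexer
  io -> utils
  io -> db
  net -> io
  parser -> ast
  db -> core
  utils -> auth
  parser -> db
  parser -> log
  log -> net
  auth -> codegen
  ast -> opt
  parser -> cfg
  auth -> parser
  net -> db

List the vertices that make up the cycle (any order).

DFS with gray/black marking from auth:
auth gray
  codegen gray
  codegen black
  parser gray
    db gray
      core gray
      core black
    db black
    lexer gray
    lexer black
    ast gray
      opt gray
        sched gray
        sched black
      opt black
      ast→core: core black — skip
    ast black
    cfg gray
      cfg→lexer: lexer black — skip
    cfg black
    log gray
      net gray
        io gray
          io→db: db black — skip
          utils gray
            utils→auth: auth is gray → back edge
Back edge closes the cycle auth → parser → log → net → io → utils → auth; its vertices are {io, log, net, auth, utils, parser}.

io, log, net, auth, utils, parser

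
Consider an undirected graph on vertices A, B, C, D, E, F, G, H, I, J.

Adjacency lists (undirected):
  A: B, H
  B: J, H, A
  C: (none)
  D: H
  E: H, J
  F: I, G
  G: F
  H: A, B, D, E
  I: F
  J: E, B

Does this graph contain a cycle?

Yes

DFS, tracking each vertex's parent; an edge to a visited non-parent vertex closes a cycle.
Start from B:
visit B (parent –)
  visit J (parent B)
    visit E (parent J)
      visit H (parent E)
        visit A (parent H)
          A–B: B visited and ≠ parent → cycle
Cycle: B – J – E – H – A – B.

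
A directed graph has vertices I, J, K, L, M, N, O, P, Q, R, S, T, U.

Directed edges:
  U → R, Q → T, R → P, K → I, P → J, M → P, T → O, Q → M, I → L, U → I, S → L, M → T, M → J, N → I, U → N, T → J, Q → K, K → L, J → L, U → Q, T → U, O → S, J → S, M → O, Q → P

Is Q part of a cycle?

Yes

Q is on a cycle iff Q can reach itself via ≥1 edge.
Q → T → U → Q — yes.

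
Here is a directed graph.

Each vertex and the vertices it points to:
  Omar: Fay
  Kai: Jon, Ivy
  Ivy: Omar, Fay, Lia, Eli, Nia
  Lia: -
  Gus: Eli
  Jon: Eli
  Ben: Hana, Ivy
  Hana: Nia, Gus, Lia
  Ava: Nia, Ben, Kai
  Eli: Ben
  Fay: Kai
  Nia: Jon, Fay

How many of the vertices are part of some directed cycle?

10

A vertex is on a directed cycle iff it belongs to a strongly connected component of size ≥ 2 (or has a self-loop).
The vertices on cycles are {Ben, Eli, Fay, Gus, Ivy, Jon, Kai, Nia, Hana, Omar} — 10 in total.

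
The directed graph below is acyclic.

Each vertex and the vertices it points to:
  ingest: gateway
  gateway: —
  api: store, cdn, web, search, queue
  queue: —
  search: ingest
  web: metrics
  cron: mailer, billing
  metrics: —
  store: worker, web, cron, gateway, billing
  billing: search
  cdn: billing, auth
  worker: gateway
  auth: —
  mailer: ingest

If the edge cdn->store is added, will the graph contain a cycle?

No

Adding cdn→store creates a cycle iff store can already reach cdn.
Explore from store: no path reaches cdn. The graph stays acyclic.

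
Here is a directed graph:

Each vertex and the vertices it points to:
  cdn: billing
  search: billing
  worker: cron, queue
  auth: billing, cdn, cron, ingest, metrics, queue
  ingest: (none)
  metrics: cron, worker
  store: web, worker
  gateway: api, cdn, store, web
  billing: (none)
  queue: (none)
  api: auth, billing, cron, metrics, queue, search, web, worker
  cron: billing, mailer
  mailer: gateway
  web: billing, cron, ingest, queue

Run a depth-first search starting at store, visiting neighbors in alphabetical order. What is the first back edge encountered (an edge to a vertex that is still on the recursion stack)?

DFS from store (visiting neighbors in alphabetical order); mark gray on enter, black on exit:
store gray
  web gray
    billing gray
    billing black
    cron gray
      cron→billing: billing black — skip
      mailer gray
        gateway gray
          api gray
            auth gray
              auth→billing: billing black — skip
              cdn gray
                cdn→billing: billing black — skip
              cdn black
              auth→cron: cron is gray → back edge
First back edge: auth → cron.

auth->cron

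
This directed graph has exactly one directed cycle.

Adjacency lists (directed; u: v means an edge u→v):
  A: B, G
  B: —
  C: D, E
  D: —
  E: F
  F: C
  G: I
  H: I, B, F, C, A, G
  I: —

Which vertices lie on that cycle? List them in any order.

C, E, F

DFS with gray/black marking from F:
F gray
  C gray
    D gray
    D black
    E gray
      E→F: F is gray → back edge
Back edge closes the cycle F → C → E → F; its vertices are {C, E, F}.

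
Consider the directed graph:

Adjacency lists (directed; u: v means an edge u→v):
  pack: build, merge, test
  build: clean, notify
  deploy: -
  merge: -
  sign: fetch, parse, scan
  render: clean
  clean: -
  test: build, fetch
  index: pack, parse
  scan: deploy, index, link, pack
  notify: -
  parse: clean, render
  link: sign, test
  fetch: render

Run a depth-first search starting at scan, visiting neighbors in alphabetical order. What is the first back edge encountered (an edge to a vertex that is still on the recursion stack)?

DFS from scan (visiting neighbors in alphabetical order); mark gray on enter, black on exit:
scan gray
  deploy gray
  deploy black
  index gray
    pack gray
      build gray
        clean gray
        clean black
        notify gray
        notify black
      build black
      merge gray
      merge black
      test gray
        test→build: build black — skip
        fetch gray
          render gray
            render→clean: clean black — skip
          render black
        fetch black
      test black
    pack black
    parse gray
      parse→clean: clean black — skip
      parse→render: render black — skip
    parse black
  index black
  link gray
    sign gray
      sign→fetch: fetch black — skip
      sign→parse: parse black — skip
      sign→scan: scan is gray → back edge
First back edge: sign → scan.

sign→scan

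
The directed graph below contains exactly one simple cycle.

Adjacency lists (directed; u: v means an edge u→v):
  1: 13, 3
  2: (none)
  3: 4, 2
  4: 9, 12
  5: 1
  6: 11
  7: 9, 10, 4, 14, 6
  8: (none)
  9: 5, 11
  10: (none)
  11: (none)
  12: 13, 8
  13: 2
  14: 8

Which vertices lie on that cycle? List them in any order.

DFS with gray/black marking from 4:
4 gray
  9 gray
    5 gray
      1 gray
        13 gray
          2 gray
          2 black
        13 black
        3 gray
          3→4: 4 is gray → back edge
Back edge closes the cycle 4 → 9 → 5 → 1 → 3 → 4; its vertices are {1, 3, 4, 5, 9}.

1, 3, 4, 5, 9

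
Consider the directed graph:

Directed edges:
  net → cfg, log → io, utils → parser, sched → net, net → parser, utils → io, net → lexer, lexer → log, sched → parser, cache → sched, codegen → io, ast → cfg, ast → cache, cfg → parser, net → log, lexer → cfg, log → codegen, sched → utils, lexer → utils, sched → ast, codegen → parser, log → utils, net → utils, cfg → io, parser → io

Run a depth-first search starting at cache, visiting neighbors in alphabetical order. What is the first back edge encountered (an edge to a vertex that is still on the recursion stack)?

ast→cache

DFS from cache (visiting neighbors in alphabetical order); mark gray on enter, black on exit:
cache gray
  sched gray
    ast gray
      ast→cache: cache is gray → back edge
First back edge: ast → cache.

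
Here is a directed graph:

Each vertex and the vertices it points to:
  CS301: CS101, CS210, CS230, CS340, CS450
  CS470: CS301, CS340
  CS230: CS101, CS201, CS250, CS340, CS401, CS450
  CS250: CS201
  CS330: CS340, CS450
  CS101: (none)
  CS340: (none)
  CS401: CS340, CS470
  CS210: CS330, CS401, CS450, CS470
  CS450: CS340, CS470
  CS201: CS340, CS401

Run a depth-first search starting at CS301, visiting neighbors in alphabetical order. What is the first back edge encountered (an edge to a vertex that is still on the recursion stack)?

CS470→CS301

DFS from CS301 (visiting neighbors in alphabetical order); mark gray on enter, black on exit:
CS301 gray
  CS101 gray
  CS101 black
  CS210 gray
    CS330 gray
      CS340 gray
      CS340 black
      CS450 gray
        CS450→CS340: CS340 black — skip
        CS470 gray
          CS470→CS301: CS301 is gray → back edge
First back edge: CS470 → CS301.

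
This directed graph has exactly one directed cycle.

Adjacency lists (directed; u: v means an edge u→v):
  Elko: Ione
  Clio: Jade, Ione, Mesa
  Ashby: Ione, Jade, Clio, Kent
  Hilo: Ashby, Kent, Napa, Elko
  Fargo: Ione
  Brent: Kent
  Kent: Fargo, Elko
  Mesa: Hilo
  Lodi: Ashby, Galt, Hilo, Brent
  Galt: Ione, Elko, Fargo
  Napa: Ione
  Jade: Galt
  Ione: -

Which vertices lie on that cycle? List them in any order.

Clio, Hilo, Mesa, Ashby

DFS with gray/black marking from Hilo:
Hilo gray
  Ashby gray
    Ione gray
    Ione black
    Jade gray
      Galt gray
        Galt→Ione: Ione black — skip
        Elko gray
          Elko→Ione: Ione black — skip
        Elko black
        Fargo gray
          Fargo→Ione: Ione black — skip
        Fargo black
      Galt black
    Jade black
    Clio gray
      Clio→Jade: Jade black — skip
      Clio→Ione: Ione black — skip
      Mesa gray
        Mesa→Hilo: Hilo is gray → back edge
Back edge closes the cycle Hilo → Ashby → Clio → Mesa → Hilo; its vertices are {Clio, Hilo, Mesa, Ashby}.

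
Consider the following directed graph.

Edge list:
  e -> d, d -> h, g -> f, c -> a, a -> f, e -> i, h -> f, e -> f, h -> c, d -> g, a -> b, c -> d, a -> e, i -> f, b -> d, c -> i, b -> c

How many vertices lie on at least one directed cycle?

6

A vertex is on a directed cycle iff it belongs to a strongly connected component of size ≥ 2 (or has a self-loop).
The vertices on cycles are {a, b, c, d, e, h} — 6 in total.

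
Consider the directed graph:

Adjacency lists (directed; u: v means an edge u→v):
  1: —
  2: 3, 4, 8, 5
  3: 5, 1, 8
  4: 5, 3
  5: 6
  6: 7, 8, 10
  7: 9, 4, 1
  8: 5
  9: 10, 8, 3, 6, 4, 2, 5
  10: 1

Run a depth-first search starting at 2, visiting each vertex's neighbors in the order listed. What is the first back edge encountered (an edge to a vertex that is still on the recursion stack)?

DFS from 2 (visiting each vertex's neighbors in the order listed); mark gray on enter, black on exit:
2 gray
  3 gray
    5 gray
      6 gray
        7 gray
          9 gray
            10 gray
              1 gray
              1 black
            10 black
            8 gray
              8→5: 5 is gray → back edge
First back edge: 8 → 5.

8->5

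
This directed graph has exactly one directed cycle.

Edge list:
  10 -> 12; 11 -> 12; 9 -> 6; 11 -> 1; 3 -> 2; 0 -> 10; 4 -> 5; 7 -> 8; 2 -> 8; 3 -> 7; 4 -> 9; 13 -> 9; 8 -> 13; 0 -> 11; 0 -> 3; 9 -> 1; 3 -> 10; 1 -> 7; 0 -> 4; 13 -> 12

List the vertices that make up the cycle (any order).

DFS with gray/black marking from 9:
9 gray
  6 gray
  6 black
  1 gray
    7 gray
      8 gray
        13 gray
          12 gray
          12 black
          13→9: 9 is gray → back edge
Back edge closes the cycle 9 → 1 → 7 → 8 → 13 → 9; its vertices are {1, 7, 8, 9, 13}.

1, 7, 8, 9, 13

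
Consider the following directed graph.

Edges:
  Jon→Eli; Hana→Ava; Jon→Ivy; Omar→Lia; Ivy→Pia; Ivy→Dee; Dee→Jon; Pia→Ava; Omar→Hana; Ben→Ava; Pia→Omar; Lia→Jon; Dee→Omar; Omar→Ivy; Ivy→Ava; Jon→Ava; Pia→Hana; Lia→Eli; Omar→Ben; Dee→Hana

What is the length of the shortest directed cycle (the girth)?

3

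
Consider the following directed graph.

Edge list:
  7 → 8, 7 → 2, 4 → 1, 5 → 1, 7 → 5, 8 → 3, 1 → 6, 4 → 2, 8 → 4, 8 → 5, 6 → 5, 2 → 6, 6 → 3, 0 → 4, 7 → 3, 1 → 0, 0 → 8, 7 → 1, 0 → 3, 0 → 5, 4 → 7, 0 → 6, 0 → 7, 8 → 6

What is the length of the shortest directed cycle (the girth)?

3

For each vertex v, BFS finds the shortest path from v back to v.
The shortest such closed walk is 0 → 7 → 1 → 0, length 3.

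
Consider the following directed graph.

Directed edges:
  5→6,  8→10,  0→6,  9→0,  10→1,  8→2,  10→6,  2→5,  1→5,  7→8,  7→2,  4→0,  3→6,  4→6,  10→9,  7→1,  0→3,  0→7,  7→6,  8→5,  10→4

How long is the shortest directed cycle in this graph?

5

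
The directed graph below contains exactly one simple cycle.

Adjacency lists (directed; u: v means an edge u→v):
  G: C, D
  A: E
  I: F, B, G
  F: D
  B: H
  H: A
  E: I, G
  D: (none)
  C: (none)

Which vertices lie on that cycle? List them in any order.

DFS with gray/black marking from A:
A gray
  E gray
    I gray
      F gray
        D gray
        D black
      F black
      B gray
        H gray
          H→A: A is gray → back edge
Back edge closes the cycle A → E → I → B → H → A; its vertices are {A, B, E, H, I}.

A, B, E, H, I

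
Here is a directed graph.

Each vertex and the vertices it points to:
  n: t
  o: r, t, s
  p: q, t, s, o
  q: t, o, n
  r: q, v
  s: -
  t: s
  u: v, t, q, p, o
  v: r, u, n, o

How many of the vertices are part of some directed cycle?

6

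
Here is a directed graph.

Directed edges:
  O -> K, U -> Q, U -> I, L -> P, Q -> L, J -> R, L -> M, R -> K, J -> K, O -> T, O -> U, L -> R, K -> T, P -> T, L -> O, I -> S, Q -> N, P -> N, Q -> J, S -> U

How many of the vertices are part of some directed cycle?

A vertex is on a directed cycle iff it belongs to a strongly connected component of size ≥ 2 (or has a self-loop).
The vertices on cycles are {I, L, O, Q, S, U} — 6 in total.

6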